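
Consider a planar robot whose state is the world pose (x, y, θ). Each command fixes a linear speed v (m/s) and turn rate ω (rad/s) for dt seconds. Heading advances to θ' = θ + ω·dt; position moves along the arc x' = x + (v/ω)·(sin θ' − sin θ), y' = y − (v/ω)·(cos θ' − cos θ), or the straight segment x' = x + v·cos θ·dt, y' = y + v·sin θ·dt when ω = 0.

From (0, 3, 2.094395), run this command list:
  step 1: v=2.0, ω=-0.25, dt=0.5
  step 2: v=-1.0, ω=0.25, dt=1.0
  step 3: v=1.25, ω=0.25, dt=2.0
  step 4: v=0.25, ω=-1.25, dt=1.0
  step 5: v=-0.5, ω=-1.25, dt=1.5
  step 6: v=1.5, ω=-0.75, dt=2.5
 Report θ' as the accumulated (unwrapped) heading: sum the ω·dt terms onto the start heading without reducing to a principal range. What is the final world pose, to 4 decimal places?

(-1.8267, 1.3063, -2.2806)

step 1: θ'=1.9694 (R=-8.0000) → pose (-0.4446, 3.8950, 1.9694)
step 2: θ'=2.2194 (R=-4.0000) → pose (0.0541, 3.0312, 2.2194)
step 3: θ'=2.7194 (R=5.0000) → pose (-1.8818, 4.5718, 2.7194)
step 4: θ'=1.4694 (R=-0.2000) → pose (-1.9988, 4.7745, 1.4694)
step 5: θ'=-0.4056 (R=0.4000) → pose (-2.5546, 4.4474, -0.4056)
step 6: θ'=-2.2806 (R=-2.0000) → pose (-1.8267, 1.3063, -2.2806)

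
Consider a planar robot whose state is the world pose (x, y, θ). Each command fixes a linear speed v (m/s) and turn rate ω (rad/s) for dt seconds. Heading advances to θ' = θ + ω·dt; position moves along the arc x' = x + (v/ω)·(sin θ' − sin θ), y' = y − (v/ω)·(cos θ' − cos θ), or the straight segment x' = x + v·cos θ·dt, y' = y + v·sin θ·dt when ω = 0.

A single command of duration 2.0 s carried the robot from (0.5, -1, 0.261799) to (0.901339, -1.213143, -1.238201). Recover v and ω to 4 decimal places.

Δθ = -1.238201 − 0.261799 = -1.500000
ω = Δθ/dt = -1.500000/2.0 = -0.7500
R = Δx/(sin θ' − sin θ) = -0.3333
v = R·ω = -0.3333·-0.7500 = 0.2500

v = 0.2500, ω = -0.7500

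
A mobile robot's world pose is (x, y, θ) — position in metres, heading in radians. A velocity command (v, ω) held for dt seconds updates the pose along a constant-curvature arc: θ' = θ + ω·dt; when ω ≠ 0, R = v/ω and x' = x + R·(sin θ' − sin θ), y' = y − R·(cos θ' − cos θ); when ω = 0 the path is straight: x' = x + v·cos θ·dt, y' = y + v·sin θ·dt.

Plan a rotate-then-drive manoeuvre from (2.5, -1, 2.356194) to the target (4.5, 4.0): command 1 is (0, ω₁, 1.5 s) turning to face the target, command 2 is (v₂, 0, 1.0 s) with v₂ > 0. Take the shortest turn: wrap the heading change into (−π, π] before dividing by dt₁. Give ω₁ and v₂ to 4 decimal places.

heading to target = atan2(4−-1, 4.5−2.5) = 1.1903
Δθ = wrap(1.1903 − 2.3562) = -1.1659; ω₁ = Δθ/dt₁ = -0.7773
distance = √((4.5−2.5)² + (4−-1)²) = 5.3852; v₂ = distance/dt₂ = 5.3852

ω₁ = -0.7773, v₂ = 5.3852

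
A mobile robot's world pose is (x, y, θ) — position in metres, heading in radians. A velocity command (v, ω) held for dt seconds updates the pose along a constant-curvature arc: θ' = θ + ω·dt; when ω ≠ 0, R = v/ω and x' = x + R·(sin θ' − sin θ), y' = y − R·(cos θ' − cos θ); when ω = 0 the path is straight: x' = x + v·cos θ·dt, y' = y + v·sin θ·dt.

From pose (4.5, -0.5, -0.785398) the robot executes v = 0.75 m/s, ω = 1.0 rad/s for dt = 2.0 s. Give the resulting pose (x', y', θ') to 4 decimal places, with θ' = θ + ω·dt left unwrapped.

θ' = -0.7854 + 1.0·2.0 = 1.2146
R = v/ω = 0.75/1.0 = 0.7500
x' = 4.5 + 0.7500·(sin 1.2146 − sin -0.7854) = 5.7333
y' = -0.5 − 0.7500·(cos 1.2146 − cos -0.7854) = -0.2312

(5.7333, -0.2312, 1.2146)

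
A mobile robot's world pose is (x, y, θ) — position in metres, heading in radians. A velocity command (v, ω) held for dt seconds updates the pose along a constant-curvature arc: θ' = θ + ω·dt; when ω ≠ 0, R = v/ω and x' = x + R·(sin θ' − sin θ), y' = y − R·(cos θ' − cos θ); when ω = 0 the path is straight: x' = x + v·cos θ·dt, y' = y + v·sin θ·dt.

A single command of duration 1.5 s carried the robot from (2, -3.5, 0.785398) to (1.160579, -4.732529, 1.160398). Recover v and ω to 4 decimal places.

v = -1.0000, ω = 0.2500

Δθ = 1.160398 − 0.785398 = 0.375000
ω = Δθ/dt = 0.375000/1.5 = 0.2500
R = −Δy/(cos θ' − cos θ) = -4.0000
v = R·ω = -4.0000·0.2500 = -1.0000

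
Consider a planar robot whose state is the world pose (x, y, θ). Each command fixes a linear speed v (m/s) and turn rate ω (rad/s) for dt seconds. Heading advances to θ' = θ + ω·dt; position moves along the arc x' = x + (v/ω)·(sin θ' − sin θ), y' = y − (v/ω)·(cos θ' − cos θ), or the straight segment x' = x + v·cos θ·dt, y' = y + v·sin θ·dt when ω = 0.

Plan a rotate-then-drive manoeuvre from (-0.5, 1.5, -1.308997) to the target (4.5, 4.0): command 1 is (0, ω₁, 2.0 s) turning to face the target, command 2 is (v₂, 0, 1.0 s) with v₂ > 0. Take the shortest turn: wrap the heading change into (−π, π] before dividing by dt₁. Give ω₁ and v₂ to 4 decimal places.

heading to target = atan2(4−1.5, 4.5−-0.5) = 0.4636
Δθ = wrap(0.4636 − -1.3090) = 1.7726; ω₁ = Δθ/dt₁ = 0.8863
distance = √((4.5−-0.5)² + (4−1.5)²) = 5.5902; v₂ = distance/dt₂ = 5.5902

ω₁ = 0.8863, v₂ = 5.5902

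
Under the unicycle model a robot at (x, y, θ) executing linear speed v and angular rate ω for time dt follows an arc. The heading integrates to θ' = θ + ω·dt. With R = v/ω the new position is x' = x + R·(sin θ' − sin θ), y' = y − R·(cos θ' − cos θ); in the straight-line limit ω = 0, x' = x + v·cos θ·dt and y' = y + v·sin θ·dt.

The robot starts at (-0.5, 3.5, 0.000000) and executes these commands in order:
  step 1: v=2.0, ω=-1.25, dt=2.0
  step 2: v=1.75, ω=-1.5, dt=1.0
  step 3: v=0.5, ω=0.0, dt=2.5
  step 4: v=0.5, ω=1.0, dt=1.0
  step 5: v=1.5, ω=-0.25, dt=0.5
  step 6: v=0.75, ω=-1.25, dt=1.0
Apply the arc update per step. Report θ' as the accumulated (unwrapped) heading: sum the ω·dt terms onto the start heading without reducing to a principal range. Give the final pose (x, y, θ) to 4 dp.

step 1: θ'=-2.5000 (R=-1.6000) → pose (0.4576, 0.6182, -2.5000)
step 2: θ'=-4.0000 (R=-1.1667) → pose (-1.1236, 0.7903, -4.0000)
step 3: θ'=-4.0000 (straight) → pose (-1.9407, 1.7363, -4.0000)
step 4: θ'=-3.0000 (R=0.5000) → pose (-2.3896, 1.9044, -3.0000)
step 5: θ'=-3.1250 (R=-6.0000) → pose (-3.1368, 1.8452, -3.1250)
step 6: θ'=-4.3750 (R=-0.6000) → pose (-3.7129, 2.2465, -4.3750)

(-3.7129, 2.2465, -4.3750)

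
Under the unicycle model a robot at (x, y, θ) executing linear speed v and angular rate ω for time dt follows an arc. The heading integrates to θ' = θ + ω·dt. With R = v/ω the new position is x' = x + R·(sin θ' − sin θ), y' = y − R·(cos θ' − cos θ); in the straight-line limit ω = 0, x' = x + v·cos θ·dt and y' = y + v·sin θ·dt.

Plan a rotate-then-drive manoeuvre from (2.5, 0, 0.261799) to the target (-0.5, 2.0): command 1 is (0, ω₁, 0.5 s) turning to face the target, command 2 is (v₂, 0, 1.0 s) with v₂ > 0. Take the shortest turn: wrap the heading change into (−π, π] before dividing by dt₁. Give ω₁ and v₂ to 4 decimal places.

ω₁ = 4.5836, v₂ = 3.6056

heading to target = atan2(2−0, -0.5−2.5) = 2.5536
Δθ = wrap(2.5536 − 0.2618) = 2.2918; ω₁ = Δθ/dt₁ = 4.5836
distance = √((-0.5−2.5)² + (2−0)²) = 3.6056; v₂ = distance/dt₂ = 3.6056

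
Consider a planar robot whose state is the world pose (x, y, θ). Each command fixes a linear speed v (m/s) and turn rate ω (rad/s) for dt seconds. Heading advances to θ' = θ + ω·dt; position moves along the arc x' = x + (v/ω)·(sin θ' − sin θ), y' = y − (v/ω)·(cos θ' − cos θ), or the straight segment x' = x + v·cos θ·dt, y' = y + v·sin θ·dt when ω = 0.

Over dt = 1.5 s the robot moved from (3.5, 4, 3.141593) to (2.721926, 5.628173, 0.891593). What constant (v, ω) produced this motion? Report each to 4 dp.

Δθ = 0.891593 − 3.141593 = -2.250000
ω = Δθ/dt = -2.250000/1.5 = -1.5000
R = −Δy/(cos θ' − cos θ) = -1.0000
v = R·ω = -1.0000·-1.5000 = 1.5000

v = 1.5000, ω = -1.5000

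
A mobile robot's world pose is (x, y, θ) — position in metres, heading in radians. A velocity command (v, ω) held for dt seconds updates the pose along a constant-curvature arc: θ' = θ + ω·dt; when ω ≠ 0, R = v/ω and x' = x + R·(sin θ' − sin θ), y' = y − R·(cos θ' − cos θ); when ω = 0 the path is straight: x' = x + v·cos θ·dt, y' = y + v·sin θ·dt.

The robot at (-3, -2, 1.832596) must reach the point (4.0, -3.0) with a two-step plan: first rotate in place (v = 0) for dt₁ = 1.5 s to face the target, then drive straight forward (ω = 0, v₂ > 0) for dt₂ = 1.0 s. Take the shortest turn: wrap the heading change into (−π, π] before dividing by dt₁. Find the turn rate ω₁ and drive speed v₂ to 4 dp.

heading to target = atan2(-3−-2, 4−-3) = -0.1419
Δθ = wrap(-0.1419 − 1.8326) = -1.9745; ω₁ = Δθ/dt₁ = -1.3163
distance = √((4−-3)² + (-3−-2)²) = 7.0711; v₂ = distance/dt₂ = 7.0711

ω₁ = -1.3163, v₂ = 7.0711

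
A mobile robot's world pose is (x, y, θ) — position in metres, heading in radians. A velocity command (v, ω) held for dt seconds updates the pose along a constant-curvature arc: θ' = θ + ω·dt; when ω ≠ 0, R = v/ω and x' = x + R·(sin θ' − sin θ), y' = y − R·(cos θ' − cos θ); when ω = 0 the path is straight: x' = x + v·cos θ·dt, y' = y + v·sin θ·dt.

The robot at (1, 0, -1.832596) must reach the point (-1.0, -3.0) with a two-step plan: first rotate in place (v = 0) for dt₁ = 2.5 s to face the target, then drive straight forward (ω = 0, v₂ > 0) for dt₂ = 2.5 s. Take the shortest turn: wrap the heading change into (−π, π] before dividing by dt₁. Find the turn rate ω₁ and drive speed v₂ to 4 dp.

heading to target = atan2(-3−0, -1−1) = -2.1588
Δθ = wrap(-2.1588 − -1.8326) = -0.3262; ω₁ = Δθ/dt₁ = -0.1305
distance = √((-1−1)² + (-3−0)²) = 3.6056; v₂ = distance/dt₂ = 1.4422

ω₁ = -0.1305, v₂ = 1.4422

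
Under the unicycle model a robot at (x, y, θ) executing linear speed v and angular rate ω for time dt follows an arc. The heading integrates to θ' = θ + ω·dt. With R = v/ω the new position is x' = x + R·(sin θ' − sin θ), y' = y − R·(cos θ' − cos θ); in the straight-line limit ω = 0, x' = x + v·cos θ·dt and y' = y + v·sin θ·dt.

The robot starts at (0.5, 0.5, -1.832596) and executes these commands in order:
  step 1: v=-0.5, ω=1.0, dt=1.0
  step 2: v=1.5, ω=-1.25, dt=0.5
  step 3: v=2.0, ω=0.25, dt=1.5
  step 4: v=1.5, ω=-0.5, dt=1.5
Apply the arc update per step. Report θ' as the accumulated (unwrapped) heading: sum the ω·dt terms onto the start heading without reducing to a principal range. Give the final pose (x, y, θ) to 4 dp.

step 1: θ'=-0.8326 (R=-0.5000) → pose (0.3869, 0.9659, -0.8326)
step 2: θ'=-1.4576 (R=-1.2000) → pose (0.6916, 0.2939, -1.4576)
step 3: θ'=-1.0826 (R=8.0000) → pose (1.5750, -2.5547, -1.0826)
step 4: θ'=-1.8326 (R=-3.0000) → pose (1.8232, -4.7383, -1.8326)

(1.8232, -4.7383, -1.8326)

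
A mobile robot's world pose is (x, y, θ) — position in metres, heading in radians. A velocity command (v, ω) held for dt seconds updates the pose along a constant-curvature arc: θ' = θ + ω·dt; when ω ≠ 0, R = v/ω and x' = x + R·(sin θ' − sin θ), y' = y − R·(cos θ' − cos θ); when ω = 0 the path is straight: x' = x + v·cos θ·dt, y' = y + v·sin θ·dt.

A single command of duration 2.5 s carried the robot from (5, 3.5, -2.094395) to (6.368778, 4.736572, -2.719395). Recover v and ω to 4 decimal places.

Δθ = -2.719395 − -2.094395 = -0.625000
ω = Δθ/dt = -0.625000/2.5 = -0.2500
R = Δx/(sin θ' − sin θ) = 3.0000
v = R·ω = 3.0000·-0.2500 = -0.7500

v = -0.7500, ω = -0.2500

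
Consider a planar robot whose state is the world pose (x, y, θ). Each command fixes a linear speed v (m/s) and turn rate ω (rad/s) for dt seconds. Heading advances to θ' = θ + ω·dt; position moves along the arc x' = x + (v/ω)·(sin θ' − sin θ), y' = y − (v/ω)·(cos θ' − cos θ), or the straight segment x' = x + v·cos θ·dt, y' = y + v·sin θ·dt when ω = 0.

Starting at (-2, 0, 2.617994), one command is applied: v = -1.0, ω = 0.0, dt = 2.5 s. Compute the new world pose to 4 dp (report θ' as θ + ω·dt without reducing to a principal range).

θ' = 2.6180 + 0.0·2.5 = 2.6180
ω = 0 → straight: x' = -2 + -1.0·cos(2.6180)·2.5 = 0.1651
y' = 0 + -1.0·sin(2.6180)·2.5 = -1.2500

(0.1651, -1.2500, 2.6180)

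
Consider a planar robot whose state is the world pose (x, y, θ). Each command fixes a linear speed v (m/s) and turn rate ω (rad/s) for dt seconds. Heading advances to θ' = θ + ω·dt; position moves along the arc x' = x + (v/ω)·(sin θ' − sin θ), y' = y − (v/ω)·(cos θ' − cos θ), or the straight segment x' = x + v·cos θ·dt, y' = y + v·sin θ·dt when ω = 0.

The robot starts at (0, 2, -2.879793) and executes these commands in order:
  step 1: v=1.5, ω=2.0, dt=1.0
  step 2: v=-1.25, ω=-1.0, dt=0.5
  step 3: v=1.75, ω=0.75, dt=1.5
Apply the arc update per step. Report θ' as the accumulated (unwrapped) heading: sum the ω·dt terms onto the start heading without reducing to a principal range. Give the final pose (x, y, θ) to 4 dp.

step 1: θ'=-0.8798 (R=0.7500) → pose (-0.3838, 0.7976, -0.8798)
step 2: θ'=-1.3798 (R=1.2500) → pose (-0.6478, 1.3569, -1.3798)
step 3: θ'=-0.2548 (R=2.3333) → pose (1.0549, -0.4581, -0.2548)

(1.0549, -0.4581, -0.2548)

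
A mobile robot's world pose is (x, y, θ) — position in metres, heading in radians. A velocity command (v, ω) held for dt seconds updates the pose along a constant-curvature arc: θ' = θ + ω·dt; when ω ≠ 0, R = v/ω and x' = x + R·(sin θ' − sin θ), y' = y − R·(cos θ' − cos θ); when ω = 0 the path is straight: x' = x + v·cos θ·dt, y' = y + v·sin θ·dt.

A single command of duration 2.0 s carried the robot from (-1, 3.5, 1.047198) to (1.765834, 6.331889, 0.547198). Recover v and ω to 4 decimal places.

Δθ = 0.547198 − 1.047198 = -0.500000
ω = Δθ/dt = -0.500000/2.0 = -0.2500
R = −Δy/(cos θ' − cos θ) = -8.0000
v = R·ω = -8.0000·-0.2500 = 2.0000

v = 2.0000, ω = -0.2500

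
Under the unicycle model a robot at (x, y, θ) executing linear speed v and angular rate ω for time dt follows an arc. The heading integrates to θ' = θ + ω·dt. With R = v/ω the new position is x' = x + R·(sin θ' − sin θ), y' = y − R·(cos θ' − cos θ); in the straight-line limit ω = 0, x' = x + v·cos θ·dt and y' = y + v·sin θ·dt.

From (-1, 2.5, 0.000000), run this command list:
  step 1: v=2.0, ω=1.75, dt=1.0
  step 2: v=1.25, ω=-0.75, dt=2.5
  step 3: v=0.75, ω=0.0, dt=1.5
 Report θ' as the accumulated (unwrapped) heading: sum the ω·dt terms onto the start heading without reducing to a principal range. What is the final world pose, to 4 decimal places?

(3.0885, 5.6570, -0.1250)

step 1: θ'=1.7500 (R=1.1429) → pose (0.1246, 3.8466, 1.7500)
step 2: θ'=-0.1250 (R=-1.6667) → pose (1.9723, 5.7973, -0.1250)
step 3: θ'=-0.1250 (straight) → pose (3.0885, 5.6570, -0.1250)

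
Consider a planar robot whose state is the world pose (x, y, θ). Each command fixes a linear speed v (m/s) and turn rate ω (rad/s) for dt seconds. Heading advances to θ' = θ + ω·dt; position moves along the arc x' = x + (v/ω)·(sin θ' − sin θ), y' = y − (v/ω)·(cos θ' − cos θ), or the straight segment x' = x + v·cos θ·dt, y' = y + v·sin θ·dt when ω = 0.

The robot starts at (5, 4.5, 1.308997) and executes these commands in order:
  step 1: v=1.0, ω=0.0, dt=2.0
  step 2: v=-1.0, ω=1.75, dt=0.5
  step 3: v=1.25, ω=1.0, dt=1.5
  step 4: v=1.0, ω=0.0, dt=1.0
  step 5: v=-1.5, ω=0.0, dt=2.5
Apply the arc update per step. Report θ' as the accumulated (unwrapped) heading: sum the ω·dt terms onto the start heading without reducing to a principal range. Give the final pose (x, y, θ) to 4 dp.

(6.2901, 7.7259, 3.6840)

step 1: θ'=1.3090 (straight) → pose (5.5176, 6.4319, 1.3090)
step 2: θ'=2.1840 (R=-0.5714) → pose (5.6023, 5.9551, 2.1840)
step 3: θ'=3.6840 (R=1.2500) → pose (3.9348, 6.3063, 3.6840)
step 4: θ'=3.6840 (straight) → pose (3.0783, 5.7901, 3.6840)
step 5: θ'=3.6840 (straight) → pose (6.2901, 7.7259, 3.6840)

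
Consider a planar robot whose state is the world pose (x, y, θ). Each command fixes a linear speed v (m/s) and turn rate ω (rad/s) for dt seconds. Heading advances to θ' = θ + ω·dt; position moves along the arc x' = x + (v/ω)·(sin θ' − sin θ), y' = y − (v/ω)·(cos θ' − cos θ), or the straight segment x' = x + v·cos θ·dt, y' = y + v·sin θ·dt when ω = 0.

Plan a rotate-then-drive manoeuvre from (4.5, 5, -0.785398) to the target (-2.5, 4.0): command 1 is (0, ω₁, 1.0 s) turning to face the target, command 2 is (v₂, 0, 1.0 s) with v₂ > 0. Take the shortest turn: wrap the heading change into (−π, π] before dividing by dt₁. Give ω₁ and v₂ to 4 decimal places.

heading to target = atan2(4−5, -2.5−4.5) = -2.9997
Δθ = wrap(-2.9997 − -0.7854) = -2.2143; ω₁ = Δθ/dt₁ = -2.2143
distance = √((-2.5−4.5)² + (4−5)²) = 7.0711; v₂ = distance/dt₂ = 7.0711

ω₁ = -2.2143, v₂ = 7.0711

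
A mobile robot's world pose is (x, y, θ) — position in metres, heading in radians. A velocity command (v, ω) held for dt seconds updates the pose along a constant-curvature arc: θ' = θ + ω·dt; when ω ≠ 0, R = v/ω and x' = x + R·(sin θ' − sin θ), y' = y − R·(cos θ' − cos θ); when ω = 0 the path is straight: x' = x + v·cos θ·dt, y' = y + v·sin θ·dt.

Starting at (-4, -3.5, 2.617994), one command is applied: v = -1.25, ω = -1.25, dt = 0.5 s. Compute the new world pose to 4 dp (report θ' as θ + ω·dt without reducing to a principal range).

θ' = 2.6180 + -1.25·0.5 = 1.9930
R = v/ω = -1.25/-1.25 = 1.0000
x' = -4 + 1.0000·(sin 1.9930 − sin 2.6180) = -3.5878
y' = -3.5 − 1.0000·(cos 1.9930 − cos 2.6180) = -3.9563

(-3.5878, -3.9563, 1.9930)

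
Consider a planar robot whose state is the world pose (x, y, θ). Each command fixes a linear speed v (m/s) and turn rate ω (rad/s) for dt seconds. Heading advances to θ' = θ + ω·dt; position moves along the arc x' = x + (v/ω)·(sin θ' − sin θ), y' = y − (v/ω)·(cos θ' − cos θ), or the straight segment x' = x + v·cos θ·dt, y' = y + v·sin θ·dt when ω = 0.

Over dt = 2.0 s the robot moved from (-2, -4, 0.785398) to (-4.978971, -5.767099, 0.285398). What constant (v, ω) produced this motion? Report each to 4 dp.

v = -1.7500, ω = -0.2500

Δθ = 0.285398 − 0.785398 = -0.500000
ω = Δθ/dt = -0.500000/2.0 = -0.2500
R = Δx/(sin θ' − sin θ) = 7.0000
v = R·ω = 7.0000·-0.2500 = -1.7500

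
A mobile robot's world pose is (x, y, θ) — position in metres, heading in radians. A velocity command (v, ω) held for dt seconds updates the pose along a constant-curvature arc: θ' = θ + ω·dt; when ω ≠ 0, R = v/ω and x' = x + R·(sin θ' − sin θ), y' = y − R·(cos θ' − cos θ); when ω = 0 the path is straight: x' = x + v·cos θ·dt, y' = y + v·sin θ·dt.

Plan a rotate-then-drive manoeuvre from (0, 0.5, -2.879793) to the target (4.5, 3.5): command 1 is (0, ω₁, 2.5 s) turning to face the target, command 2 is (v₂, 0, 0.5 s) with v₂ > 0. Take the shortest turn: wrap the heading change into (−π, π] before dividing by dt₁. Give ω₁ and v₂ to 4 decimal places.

ω₁ = -1.1262, v₂ = 10.8167

heading to target = atan2(3.5−0.5, 4.5−0) = 0.5880
Δθ = wrap(0.5880 − -2.8798) = -2.8154; ω₁ = Δθ/dt₁ = -1.1262
distance = √((4.5−0)² + (3.5−0.5)²) = 5.4083; v₂ = distance/dt₂ = 10.8167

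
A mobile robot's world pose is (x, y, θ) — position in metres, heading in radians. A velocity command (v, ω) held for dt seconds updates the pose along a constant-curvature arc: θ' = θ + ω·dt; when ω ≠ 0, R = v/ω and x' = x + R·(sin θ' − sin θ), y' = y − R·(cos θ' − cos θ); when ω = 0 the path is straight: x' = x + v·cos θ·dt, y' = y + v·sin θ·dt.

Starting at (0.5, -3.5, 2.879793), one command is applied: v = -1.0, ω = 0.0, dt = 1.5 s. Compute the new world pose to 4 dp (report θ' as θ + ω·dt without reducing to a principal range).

θ' = 2.8798 + 0.0·1.5 = 2.8798
ω = 0 → straight: x' = 0.5 + -1.0·cos(2.8798)·1.5 = 1.9489
y' = -3.5 + -1.0·sin(2.8798)·1.5 = -3.8882

(1.9489, -3.8882, 2.8798)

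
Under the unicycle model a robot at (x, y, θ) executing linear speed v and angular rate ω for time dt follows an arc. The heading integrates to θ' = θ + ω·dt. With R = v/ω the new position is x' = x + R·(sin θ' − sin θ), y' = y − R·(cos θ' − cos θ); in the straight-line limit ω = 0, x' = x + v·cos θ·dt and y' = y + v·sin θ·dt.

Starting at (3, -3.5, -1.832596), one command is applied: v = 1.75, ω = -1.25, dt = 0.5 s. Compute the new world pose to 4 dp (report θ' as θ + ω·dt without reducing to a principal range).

θ' = -1.8326 + -1.25·0.5 = -2.4576
R = v/ω = 1.75/-1.25 = -1.4000
x' = 3 + -1.4000·(sin -2.4576 − sin -1.8326) = 2.5324
y' = -3.5 − -1.4000·(cos -2.4576 − cos -1.8326) = -4.2227

(2.5324, -4.2227, -2.4576)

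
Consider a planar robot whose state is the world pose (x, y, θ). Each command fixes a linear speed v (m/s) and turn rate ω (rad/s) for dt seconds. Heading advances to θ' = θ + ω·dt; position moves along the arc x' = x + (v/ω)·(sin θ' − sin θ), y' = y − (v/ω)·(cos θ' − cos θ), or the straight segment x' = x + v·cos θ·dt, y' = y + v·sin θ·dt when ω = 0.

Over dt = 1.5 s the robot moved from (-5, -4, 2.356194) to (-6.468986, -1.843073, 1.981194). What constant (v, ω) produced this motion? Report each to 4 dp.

Δθ = 1.981194 − 2.356194 = -0.375000
ω = Δθ/dt = -0.375000/1.5 = -0.2500
R = −Δy/(cos θ' − cos θ) = -7.0000
v = R·ω = -7.0000·-0.2500 = 1.7500

v = 1.7500, ω = -0.2500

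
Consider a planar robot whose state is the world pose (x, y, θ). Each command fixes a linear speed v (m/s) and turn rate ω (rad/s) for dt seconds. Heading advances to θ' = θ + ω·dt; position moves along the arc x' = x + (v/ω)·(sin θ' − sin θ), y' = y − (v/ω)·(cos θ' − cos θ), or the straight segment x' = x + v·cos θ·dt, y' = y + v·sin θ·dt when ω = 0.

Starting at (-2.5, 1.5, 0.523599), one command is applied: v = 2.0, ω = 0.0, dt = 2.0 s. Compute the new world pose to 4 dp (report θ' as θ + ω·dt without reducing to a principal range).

θ' = 0.5236 + 0.0·2.0 = 0.5236
ω = 0 → straight: x' = -2.5 + 2.0·cos(0.5236)·2.0 = 0.9641
y' = 1.5 + 2.0·sin(0.5236)·2.0 = 3.5000

(0.9641, 3.5000, 0.5236)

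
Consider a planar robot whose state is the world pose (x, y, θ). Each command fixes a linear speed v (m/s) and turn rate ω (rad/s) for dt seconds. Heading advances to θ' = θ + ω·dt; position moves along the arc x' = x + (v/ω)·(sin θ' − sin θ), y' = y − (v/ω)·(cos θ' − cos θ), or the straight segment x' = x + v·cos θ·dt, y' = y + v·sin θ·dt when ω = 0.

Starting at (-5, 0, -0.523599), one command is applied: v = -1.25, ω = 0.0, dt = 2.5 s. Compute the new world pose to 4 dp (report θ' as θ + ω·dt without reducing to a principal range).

θ' = -0.5236 + 0.0·2.5 = -0.5236
ω = 0 → straight: x' = -5 + -1.25·cos(-0.5236)·2.5 = -7.7063
y' = 0 + -1.25·sin(-0.5236)·2.5 = 1.5625

(-7.7063, 1.5625, -0.5236)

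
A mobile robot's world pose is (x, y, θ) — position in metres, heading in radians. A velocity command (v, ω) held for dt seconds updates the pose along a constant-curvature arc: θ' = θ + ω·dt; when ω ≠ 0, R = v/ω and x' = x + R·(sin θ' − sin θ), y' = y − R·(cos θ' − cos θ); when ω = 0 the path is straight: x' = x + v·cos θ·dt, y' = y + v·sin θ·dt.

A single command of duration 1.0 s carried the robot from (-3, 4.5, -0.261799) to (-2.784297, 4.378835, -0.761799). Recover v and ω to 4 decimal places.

Δθ = -0.761799 − -0.261799 = -0.500000
ω = Δθ/dt = -0.500000/1.0 = -0.5000
R = Δx/(sin θ' − sin θ) = -0.5000
v = R·ω = -0.5000·-0.5000 = 0.2500

v = 0.2500, ω = -0.5000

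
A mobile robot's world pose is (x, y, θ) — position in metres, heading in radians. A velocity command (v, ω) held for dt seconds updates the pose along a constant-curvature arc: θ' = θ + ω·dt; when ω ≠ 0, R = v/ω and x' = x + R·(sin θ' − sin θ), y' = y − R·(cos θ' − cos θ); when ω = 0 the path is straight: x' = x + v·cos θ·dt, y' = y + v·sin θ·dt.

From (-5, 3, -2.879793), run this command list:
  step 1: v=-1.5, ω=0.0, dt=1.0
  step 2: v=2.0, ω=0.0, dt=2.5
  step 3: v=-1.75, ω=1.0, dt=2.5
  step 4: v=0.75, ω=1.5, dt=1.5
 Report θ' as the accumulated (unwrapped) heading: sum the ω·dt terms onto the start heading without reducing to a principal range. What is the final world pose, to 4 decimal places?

(-7.5218, 6.0216, 1.8702)

step 1: θ'=-2.8798 (straight) → pose (-3.5511, 3.3882, -2.8798)
step 2: θ'=-2.8798 (straight) → pose (-8.3807, 2.0941, -2.8798)
step 3: θ'=-0.3798 (R=-1.7500) → pose (-8.1849, 5.4098, -0.3798)
step 4: θ'=1.8702 (R=0.5000) → pose (-7.5218, 6.0216, 1.8702)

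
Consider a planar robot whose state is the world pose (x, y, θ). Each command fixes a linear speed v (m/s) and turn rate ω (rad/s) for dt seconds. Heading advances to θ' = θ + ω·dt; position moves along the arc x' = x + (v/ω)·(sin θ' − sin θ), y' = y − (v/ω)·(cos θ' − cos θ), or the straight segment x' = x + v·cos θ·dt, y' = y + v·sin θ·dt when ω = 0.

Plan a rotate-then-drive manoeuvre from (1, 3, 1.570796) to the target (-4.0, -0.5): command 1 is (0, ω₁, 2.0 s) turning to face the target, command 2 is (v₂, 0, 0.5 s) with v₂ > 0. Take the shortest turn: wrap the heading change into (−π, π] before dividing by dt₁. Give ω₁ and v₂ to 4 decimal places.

ω₁ = 1.0908, v₂ = 12.2066

heading to target = atan2(-0.5−3, -4−1) = -2.5309
Δθ = wrap(-2.5309 − 1.5708) = 2.1815; ω₁ = Δθ/dt₁ = 1.0908
distance = √((-4−1)² + (-0.5−3)²) = 6.1033; v₂ = distance/dt₂ = 12.2066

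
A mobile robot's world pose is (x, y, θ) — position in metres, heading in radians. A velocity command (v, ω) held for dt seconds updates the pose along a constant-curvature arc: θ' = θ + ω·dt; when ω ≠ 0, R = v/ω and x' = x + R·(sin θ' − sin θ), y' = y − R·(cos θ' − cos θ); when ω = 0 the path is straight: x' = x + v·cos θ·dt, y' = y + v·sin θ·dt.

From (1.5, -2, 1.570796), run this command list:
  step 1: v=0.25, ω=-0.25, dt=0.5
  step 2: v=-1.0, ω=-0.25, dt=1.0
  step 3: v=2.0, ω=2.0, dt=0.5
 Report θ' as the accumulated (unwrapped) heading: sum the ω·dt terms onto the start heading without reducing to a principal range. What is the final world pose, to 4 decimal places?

(1.1415, -1.8903, 2.1958)

step 1: θ'=1.4458 (R=-1.0000) → pose (1.5078, -1.8753, 1.4458)
step 2: θ'=1.1958 (R=4.0000) → pose (1.2610, -2.8417, 1.1958)
step 3: θ'=2.1958 (R=1.0000) → pose (1.1415, -1.8903, 2.1958)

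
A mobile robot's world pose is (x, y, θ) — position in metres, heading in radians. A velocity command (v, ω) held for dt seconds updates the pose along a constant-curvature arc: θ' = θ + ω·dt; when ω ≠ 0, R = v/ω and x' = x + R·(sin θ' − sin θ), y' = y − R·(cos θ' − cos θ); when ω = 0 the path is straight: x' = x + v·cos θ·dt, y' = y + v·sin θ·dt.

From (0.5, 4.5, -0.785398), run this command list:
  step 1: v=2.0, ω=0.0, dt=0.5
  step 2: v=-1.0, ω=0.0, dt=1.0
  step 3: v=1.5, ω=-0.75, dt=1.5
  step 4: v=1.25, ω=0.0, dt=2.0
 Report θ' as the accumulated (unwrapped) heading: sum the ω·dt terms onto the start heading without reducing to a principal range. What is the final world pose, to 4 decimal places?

(0.1388, 0.0623, -1.9104)

step 1: θ'=-0.7854 (straight) → pose (1.2071, 3.7929, -0.7854)
step 2: θ'=-0.7854 (straight) → pose (0.5000, 4.5000, -0.7854)
step 3: θ'=-1.9104 (R=-2.0000) → pose (0.9716, 2.4196, -1.9104)
step 4: θ'=-1.9104 (straight) → pose (0.1388, 0.0623, -1.9104)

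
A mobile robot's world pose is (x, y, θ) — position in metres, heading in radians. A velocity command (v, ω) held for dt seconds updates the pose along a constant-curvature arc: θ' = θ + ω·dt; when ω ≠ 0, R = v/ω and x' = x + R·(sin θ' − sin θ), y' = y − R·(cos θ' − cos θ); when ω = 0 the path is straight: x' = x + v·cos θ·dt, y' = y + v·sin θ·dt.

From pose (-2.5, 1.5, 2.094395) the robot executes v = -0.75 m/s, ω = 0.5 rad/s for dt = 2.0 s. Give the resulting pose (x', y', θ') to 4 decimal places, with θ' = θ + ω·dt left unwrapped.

θ' = 2.0944 + 0.5·2.0 = 3.0944
R = v/ω = -0.75/0.5 = -1.5000
x' = -2.5 + -1.5000·(sin 3.0944 − sin 2.0944) = -1.2717
y' = 1.5 − -1.5000·(cos 3.0944 − cos 2.0944) = 0.7517

(-1.2717, 0.7517, 3.0944)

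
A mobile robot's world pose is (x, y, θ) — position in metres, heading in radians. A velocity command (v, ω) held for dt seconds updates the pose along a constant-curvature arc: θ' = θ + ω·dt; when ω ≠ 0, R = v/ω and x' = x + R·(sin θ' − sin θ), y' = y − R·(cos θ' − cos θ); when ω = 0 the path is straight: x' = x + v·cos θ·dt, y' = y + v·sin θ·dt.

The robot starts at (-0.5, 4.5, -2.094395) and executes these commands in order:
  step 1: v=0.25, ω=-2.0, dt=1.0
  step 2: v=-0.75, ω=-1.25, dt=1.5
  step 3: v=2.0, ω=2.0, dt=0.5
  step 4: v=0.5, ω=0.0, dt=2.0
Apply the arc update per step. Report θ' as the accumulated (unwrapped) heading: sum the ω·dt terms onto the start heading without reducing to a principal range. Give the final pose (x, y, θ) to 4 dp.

(-0.1013, 5.2359, -4.9694)

step 1: θ'=-4.0944 (R=-0.1250) → pose (-0.7101, 4.4901, -4.0944)
step 2: θ'=-5.9694 (R=0.6000) → pose (-1.0140, 3.5717, -5.9694)
step 3: θ'=-4.9694 (R=1.0000) → pose (-0.3555, 4.2687, -4.9694)
step 4: θ'=-4.9694 (straight) → pose (-0.1013, 5.2359, -4.9694)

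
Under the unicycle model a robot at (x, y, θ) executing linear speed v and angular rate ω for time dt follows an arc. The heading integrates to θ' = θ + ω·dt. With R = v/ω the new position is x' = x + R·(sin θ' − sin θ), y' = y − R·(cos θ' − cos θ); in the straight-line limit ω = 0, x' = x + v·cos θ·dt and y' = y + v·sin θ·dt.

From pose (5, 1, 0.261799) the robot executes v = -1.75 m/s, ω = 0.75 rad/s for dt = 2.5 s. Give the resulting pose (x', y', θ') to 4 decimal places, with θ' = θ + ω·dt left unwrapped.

θ' = 0.2618 + 0.75·2.5 = 2.1368
R = v/ω = -1.75/0.75 = -2.3333
x' = 5 + -2.3333·(sin 2.1368 − sin 0.2618) = 3.6345
y' = 1 − -2.3333·(cos 2.1368 − cos 0.2618) = -2.5051

(3.6345, -2.5051, 2.1368)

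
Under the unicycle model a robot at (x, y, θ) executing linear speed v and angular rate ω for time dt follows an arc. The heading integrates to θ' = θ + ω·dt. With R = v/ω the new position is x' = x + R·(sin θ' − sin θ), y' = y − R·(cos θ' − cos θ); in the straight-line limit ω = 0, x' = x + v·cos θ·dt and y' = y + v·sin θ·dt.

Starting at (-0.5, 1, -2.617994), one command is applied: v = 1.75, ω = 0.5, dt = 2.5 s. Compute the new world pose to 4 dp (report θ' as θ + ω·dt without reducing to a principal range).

θ' = -2.6180 + 0.5·2.5 = -1.3680
R = v/ω = 1.75/0.5 = 3.5000
x' = -0.5 + 3.5000·(sin -1.3680 − sin -2.6180) = -2.1783
y' = 1 − 3.5000·(cos -1.3680 − cos -2.6180) = -2.7360

(-2.1783, -2.7360, -1.3680)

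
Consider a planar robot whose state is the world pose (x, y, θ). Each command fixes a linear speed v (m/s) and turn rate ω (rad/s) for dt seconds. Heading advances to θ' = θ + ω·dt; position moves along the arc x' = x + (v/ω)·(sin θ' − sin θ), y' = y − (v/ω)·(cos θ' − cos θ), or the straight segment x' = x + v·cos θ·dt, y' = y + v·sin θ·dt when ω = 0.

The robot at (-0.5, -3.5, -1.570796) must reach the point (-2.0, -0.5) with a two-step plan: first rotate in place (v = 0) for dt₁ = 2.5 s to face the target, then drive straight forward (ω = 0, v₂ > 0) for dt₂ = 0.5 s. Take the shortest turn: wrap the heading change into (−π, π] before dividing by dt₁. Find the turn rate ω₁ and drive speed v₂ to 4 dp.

ω₁ = -1.0712, v₂ = 6.7082

heading to target = atan2(-0.5−-3.5, -2−-0.5) = 2.0344
Δθ = wrap(2.0344 − -1.5708) = -2.6779; ω₁ = Δθ/dt₁ = -1.0712
distance = √((-2−-0.5)² + (-0.5−-3.5)²) = 3.3541; v₂ = distance/dt₂ = 6.7082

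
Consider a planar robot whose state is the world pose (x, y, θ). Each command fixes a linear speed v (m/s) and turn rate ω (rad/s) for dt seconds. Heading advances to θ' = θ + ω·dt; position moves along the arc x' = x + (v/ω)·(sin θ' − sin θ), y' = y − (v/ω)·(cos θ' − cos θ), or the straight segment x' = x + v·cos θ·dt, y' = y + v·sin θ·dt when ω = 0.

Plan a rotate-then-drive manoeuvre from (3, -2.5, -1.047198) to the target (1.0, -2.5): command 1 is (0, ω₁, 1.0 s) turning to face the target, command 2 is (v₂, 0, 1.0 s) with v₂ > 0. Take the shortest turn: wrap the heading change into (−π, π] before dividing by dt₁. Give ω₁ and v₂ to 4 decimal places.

heading to target = atan2(-2.5−-2.5, 1−3) = 3.1416
Δθ = wrap(3.1416 − -1.0472) = -2.0944; ω₁ = Δθ/dt₁ = -2.0944
distance = √((1−3)² + (-2.5−-2.5)²) = 2.0000; v₂ = distance/dt₂ = 2.0000

ω₁ = -2.0944, v₂ = 2.0000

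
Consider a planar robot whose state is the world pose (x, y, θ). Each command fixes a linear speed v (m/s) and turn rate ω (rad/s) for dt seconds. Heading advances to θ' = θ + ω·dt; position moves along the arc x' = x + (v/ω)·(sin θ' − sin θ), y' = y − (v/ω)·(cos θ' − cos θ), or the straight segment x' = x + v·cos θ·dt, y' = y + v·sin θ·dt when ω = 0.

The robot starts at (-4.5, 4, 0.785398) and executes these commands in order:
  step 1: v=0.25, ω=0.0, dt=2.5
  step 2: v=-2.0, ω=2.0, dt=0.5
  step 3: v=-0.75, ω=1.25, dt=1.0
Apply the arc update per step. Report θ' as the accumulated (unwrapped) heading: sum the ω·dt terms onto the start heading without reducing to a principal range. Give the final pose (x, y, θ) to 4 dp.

step 1: θ'=0.7854 (straight) → pose (-4.0581, 4.4419, 0.7854)
step 2: θ'=1.7854 (R=-1.0000) → pose (-4.3280, 3.5219, 1.7854)
step 3: θ'=3.0354 (R=-0.6000) → pose (-3.8054, 3.0530, 3.0354)

(-3.8054, 3.0530, 3.0354)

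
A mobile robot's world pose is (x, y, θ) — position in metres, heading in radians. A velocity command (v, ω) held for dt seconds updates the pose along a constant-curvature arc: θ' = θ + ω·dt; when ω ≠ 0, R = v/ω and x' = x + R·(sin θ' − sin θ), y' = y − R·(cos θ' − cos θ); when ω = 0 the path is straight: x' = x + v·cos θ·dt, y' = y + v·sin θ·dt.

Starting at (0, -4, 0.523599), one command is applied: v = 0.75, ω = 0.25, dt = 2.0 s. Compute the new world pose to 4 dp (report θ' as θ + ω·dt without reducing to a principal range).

(1.0620, -2.9628, 1.0236)

θ' = 0.5236 + 0.25·2.0 = 1.0236
R = v/ω = 0.75/0.25 = 3.0000
x' = 0 + 3.0000·(sin 1.0236 − sin 0.5236) = 1.0620
y' = -4 − 3.0000·(cos 1.0236 − cos 0.5236) = -2.9628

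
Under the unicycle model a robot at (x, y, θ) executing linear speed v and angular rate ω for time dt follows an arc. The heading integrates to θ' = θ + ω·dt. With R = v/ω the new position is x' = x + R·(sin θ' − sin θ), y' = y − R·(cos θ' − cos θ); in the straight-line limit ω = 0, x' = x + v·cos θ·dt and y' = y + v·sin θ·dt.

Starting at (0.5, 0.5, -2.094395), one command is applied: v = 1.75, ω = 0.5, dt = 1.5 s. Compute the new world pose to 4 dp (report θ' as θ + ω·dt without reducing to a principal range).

θ' = -2.0944 + 0.5·1.5 = -1.3444
R = v/ω = 1.75/0.5 = 3.5000
x' = 0.5 + 3.5000·(sin -1.3444 − sin -2.0944) = 0.1204
y' = 0.5 − 3.5000·(cos -1.3444 − cos -2.0944) = -2.0357

(0.1204, -2.0357, -1.3444)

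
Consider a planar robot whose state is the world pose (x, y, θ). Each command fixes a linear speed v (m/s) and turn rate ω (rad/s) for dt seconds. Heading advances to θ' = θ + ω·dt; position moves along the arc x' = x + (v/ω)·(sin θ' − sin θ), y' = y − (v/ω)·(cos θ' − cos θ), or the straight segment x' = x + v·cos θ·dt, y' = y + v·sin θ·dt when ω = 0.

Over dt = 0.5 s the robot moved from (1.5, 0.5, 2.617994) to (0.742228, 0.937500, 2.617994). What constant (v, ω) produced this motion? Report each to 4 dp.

v = 1.7500, ω = 0.0000

Δθ = 2.617994 − 2.617994 = 0.000000
ω = Δθ/dt = 0.000000/0.5 = 0.0000
ω = 0 → v = (Δx·cos θ + Δy·sin θ)/dt = 1.7500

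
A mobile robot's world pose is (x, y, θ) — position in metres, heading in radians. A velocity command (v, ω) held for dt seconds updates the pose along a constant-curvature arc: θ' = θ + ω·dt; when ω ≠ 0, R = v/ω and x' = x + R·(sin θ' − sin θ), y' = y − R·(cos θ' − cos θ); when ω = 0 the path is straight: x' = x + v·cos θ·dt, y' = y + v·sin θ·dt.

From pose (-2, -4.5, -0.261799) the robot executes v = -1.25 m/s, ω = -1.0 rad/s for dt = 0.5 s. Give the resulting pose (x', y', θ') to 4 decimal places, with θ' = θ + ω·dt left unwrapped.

(-2.5393, -4.1971, -0.7618)

θ' = -0.2618 + -1.0·0.5 = -0.7618
R = v/ω = -1.25/-1.0 = 1.2500
x' = -2 + 1.2500·(sin -0.7618 − sin -0.2618) = -2.5393
y' = -4.5 − 1.2500·(cos -0.7618 − cos -0.2618) = -4.1971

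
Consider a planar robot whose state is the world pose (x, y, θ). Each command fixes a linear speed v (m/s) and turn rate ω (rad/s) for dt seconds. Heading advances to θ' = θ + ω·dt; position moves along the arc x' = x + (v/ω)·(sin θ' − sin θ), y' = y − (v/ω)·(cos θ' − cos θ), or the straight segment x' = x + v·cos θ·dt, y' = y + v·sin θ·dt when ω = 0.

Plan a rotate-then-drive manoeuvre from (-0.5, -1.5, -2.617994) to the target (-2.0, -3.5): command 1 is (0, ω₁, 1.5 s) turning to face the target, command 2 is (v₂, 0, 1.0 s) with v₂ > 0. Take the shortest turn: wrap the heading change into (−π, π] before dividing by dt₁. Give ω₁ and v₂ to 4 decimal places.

heading to target = atan2(-3.5−-1.5, -2−-0.5) = -2.2143
Δθ = wrap(-2.2143 − -2.6180) = 0.4037; ω₁ = Δθ/dt₁ = 0.2691
distance = √((-2−-0.5)² + (-3.5−-1.5)²) = 2.5000; v₂ = distance/dt₂ = 2.5000

ω₁ = 0.2691, v₂ = 2.5000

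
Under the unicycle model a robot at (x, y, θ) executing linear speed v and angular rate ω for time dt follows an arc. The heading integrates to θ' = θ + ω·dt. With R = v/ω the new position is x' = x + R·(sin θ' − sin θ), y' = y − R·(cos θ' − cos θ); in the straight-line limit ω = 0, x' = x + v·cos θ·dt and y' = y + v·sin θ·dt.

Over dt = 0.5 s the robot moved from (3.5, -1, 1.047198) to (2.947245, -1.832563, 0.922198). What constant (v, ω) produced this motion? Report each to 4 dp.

v = -2.0000, ω = -0.2500

Δθ = 0.922198 − 1.047198 = -0.125000
ω = Δθ/dt = -0.125000/0.5 = -0.2500
R = −Δy/(cos θ' − cos θ) = 8.0000
v = R·ω = 8.0000·-0.2500 = -2.0000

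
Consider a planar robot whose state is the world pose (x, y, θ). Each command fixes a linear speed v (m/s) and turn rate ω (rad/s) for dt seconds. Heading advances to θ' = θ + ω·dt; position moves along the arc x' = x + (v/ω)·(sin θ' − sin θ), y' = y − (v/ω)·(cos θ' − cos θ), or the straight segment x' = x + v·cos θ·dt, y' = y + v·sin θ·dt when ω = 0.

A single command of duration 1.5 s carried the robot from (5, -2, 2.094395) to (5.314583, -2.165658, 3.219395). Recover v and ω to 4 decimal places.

Δθ = 3.219395 − 2.094395 = 1.125000
ω = Δθ/dt = 1.125000/1.5 = 0.7500
R = Δx/(sin θ' − sin θ) = -0.3333
v = R·ω = -0.3333·0.7500 = -0.2500

v = -0.2500, ω = 0.7500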